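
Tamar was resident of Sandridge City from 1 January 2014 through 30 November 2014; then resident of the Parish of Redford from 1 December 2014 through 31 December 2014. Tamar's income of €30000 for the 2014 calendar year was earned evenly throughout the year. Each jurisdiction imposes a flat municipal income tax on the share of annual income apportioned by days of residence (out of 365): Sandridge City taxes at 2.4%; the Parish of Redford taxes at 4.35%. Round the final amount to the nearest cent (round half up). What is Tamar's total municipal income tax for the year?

€769.68

Sandridge City, 1 January – 30 November 2014: 334 days → €30000 × 2.4% × 334/365 = €658.8493
The Parish of Redford, 1 December – 31 December 2014: 31 days → €30000 × 4.35% × 31/365 = €110.8356
Total = €769.6849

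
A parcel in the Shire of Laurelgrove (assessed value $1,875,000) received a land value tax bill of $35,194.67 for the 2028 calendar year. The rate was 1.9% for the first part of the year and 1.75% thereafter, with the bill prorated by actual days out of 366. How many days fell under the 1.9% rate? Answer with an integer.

Let d = days at the first rate; then 366 − d days at the second rate.
$1,875,000 × [1.9%·d + 1.75%·(366−d)] / 366 = $35,194.67
Solving gives d = 310, so the new rate took effect on November 6, 2028.

310 days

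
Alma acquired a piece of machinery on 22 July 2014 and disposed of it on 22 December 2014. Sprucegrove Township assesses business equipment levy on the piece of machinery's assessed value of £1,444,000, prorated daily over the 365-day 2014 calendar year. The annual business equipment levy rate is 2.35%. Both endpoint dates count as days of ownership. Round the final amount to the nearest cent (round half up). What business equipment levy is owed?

£14,317.36

Days held (22 July – 22 December 2014): 154 out of 365
Tax = £1,444,000 × 2.35% × 154/365 = £14,317.3589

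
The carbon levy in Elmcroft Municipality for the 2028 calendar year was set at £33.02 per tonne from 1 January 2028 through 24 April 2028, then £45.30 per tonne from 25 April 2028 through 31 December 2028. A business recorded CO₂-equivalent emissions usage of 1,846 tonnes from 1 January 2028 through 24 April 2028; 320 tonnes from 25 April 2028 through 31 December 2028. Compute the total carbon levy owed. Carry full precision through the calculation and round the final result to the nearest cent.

£75,450.92

1 January – 24 April 2028: 1,846 tonnes at £33.02/tonne → £60,954.92
25 April – 31 December 2028: 320 tonnes at £45.30/tonne → £14,496.00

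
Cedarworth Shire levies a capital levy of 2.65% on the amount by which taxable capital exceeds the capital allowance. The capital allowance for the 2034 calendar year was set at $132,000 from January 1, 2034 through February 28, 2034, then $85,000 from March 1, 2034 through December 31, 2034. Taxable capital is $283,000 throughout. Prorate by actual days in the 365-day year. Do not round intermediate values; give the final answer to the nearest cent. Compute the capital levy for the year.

$5,045.67

January 1 – February 28, 2034: 59 days, exemption $132,000 → ($283,000 − $132,000) × 2.65% × 59/365 = $646.8178
March 1 – December 31, 2034: 306 days, exemption $85,000 → ($283,000 − $85,000) × 2.65% × 306/365 = $4,398.8548
Total = $5,045.6726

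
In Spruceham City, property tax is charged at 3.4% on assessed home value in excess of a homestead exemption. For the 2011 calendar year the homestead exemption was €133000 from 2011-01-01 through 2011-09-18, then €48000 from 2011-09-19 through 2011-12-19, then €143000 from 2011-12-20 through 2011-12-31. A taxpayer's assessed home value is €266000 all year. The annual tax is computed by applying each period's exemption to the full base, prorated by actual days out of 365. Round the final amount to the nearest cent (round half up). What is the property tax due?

2011-01-01 to 2011-09-18: 261 days, exemption €133000 → (€266000 − €133000) × 3.4% × 261/365 = €3233.5397
2011-09-19 to 2011-12-19: 92 days, exemption €48000 → (€266000 − €48000) × 3.4% × 92/365 = €1868.2301
2011-12-20 to 2011-12-31: 12 days, exemption €143000 → (€266000 − €143000) × 3.4% × 12/365 = €137.4904
Total = €5239.2603

€5239.26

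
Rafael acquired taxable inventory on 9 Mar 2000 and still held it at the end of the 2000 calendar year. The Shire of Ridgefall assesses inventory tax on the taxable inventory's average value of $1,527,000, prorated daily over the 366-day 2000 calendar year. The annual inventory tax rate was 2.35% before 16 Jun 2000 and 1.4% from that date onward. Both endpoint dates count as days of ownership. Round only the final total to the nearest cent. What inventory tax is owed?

$21,330.02

9 Mar – 15 Jun 2000: 99 days at 2.35% → $1,527,000 × 2.35% × 99/366 = $9,706.4631
16 Jun – 31 Dec 2000: 199 days at 1.4% → $1,527,000 × 1.4% × 199/366 = $11,623.5574
Total = $21,330.0205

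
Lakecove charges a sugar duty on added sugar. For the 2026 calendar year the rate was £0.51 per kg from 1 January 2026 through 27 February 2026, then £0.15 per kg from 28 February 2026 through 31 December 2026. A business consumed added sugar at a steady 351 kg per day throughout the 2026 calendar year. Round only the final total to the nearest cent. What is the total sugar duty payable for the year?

1 January – 27 February 2026: 58 days × 351 kg/day = 20,358 kg at £0.51/kg → £10382.58
28 February – 31 December 2026: 307 days × 351 kg/day = 107,757 kg at £0.15/kg → £16163.55

£26546.13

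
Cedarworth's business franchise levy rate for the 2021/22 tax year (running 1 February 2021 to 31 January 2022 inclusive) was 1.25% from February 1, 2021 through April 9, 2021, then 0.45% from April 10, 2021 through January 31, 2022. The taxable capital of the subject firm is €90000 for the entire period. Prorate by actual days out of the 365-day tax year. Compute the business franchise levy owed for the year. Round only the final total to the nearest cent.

€539.14

February 1 – April 9, 2021: 68 days at 1.25% → €90000 × 1.25% × 68/365 = €209.5890
April 10, 2021 – January 31, 2022: 297 days at 0.45% → €90000 × 0.45% × 297/365 = €329.5479
Total = €539.1370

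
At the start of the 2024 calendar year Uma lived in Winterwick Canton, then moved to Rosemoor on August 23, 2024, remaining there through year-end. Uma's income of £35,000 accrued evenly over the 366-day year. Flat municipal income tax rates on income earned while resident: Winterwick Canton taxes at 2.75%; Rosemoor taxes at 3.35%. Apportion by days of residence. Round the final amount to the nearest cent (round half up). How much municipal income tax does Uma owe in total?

£1,037.66

Winterwick Canton, January 1 – August 22, 2024: 235 days → £35,000 × 2.75% × 235/366 = £617.9986
Rosemoor, August 23 – December 31, 2024: 131 days → £35,000 × 3.35% × 131/366 = £419.6653
Total = £1,037.6639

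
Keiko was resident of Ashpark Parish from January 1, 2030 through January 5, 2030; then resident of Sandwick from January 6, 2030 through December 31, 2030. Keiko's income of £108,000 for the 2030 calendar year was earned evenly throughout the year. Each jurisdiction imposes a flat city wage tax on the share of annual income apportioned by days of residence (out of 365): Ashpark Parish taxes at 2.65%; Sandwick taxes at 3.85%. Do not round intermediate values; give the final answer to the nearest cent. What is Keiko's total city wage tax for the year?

Ashpark Parish, January 1 – January 5, 2030: 5 days → £108,000 × 2.65% × 5/365 = £39.2055
Sandwick, January 6 – December 31, 2030: 360 days → £108,000 × 3.85% × 360/365 = £4,101.0411
Total = £4,140.2466

£4,140.25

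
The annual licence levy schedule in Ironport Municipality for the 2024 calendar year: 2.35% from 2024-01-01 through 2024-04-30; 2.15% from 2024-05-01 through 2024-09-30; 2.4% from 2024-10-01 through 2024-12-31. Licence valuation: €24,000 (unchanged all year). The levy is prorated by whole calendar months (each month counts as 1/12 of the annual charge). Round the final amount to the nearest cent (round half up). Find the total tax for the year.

€547.00

2024-01-01 to 2024-04-30: 4 months at 2.35% → €24,000 × 2.35% × 4/12 = €188.0000
2024-05-01 to 2024-09-30: 5 months at 2.15% → €24,000 × 2.15% × 5/12 = €215.0000
2024-10-01 to 2024-12-31: 3 months at 2.4% → €24,000 × 2.4% × 3/12 = €144.0000
Total = €547.0000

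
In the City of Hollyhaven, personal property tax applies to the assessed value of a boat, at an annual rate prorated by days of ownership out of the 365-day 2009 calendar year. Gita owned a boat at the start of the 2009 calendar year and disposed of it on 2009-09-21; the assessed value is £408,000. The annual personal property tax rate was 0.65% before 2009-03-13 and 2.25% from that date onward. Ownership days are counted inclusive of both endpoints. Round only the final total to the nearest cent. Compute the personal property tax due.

2009-01-01 to 2009-03-12: 71 days at 0.65% → £408,000 × 0.65% × 71/365 = £515.8685
2009-03-13 to 2009-09-21: 193 days at 2.25% → £408,000 × 2.25% × 193/365 = £4,854.0822
Total = £5,369.9507

£5,369.95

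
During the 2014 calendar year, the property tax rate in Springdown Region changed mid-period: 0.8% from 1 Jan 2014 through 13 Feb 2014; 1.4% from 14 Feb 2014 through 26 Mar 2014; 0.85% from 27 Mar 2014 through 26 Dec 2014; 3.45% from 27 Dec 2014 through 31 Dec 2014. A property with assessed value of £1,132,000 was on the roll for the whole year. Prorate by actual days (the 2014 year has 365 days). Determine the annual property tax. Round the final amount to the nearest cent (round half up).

1 Jan – 13 Feb 2014: 44 days at 0.8% → £1,132,000 × 0.8% × 44/365 = £1,091.6822
14 Feb – 26 Mar 2014: 41 days at 1.4% → £1,132,000 × 1.4% × 41/365 = £1,780.1863
27 Mar – 26 Dec 2014: 275 days at 0.85% → £1,132,000 × 0.85% × 275/365 = £7,249.4521
27 Dec – 31 Dec 2014: 5 days at 3.45% → £1,132,000 × 3.45% × 5/365 = £534.9863
Total = £10,656.3068

£10,656.31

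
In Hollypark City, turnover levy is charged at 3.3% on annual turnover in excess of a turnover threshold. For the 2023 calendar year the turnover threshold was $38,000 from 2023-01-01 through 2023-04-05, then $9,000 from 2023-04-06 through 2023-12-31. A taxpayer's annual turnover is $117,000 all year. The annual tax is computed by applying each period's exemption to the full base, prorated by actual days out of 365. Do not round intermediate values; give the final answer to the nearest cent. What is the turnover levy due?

$3,314.92

2023-01-01 to 2023-04-05: 95 days, exemption $38,000 → ($117,000 − $38,000) × 3.3% × 95/365 = $678.5342
2023-04-06 to 2023-12-31: 270 days, exemption $9,000 → ($117,000 − $9,000) × 3.3% × 270/365 = $2,636.3836
Total = $3,314.9178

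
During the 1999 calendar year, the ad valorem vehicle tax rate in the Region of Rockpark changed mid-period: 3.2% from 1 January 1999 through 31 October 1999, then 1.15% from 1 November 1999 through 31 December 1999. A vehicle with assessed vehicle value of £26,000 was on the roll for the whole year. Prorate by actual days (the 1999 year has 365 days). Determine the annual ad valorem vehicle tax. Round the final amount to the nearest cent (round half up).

£742.92

1 January – 31 October 1999: 304 days at 3.2% → £26,000 × 3.2% × 304/365 = £692.9534
1 November – 31 December 1999: 61 days at 1.15% → £26,000 × 1.15% × 61/365 = £49.9699
Total = £742.9233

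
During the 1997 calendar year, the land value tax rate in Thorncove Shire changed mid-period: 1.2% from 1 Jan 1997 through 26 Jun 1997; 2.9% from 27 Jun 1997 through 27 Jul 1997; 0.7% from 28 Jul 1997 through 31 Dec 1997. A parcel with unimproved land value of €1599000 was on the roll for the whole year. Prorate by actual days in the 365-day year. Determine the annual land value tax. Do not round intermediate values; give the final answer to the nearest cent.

1 Jan – 26 Jun 1997: 177 days at 1.2% → €1599000 × 1.2% × 177/365 = €9304.8658
27 Jun – 27 Jul 1997: 31 days at 2.9% → €1599000 × 2.9% × 31/365 = €3938.3589
28 Jul – 31 Dec 1997: 157 days at 0.7% → €1599000 × 0.7% × 157/365 = €4814.5233
Total = €18057.7479

€18057.75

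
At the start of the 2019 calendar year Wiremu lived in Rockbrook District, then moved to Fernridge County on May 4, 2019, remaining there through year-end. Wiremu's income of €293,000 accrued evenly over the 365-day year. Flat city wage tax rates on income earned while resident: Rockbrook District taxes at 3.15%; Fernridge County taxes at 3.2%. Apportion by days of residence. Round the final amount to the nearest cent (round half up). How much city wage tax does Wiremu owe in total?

€9,326.63

Rockbrook District, January 1 – May 3, 2019: 123 days → €293,000 × 3.15% × 123/365 = €3,110.2151
Fernridge County, May 4 – December 31, 2019: 242 days → €293,000 × 3.2% × 242/365 = €6,216.4164
Total = €9,326.6315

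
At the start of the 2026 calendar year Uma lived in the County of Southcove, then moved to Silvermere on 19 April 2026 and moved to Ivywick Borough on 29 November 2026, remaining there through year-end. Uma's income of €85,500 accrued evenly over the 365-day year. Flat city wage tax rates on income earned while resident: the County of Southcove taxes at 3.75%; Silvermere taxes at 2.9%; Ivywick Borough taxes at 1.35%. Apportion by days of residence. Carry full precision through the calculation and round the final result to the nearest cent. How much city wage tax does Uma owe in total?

The County of Southcove, 1 January – 18 April 2026: 108 days → €85,500 × 3.75% × 108/365 = €948.6986
Silvermere, 19 April – 28 November 2026: 224 days → €85,500 × 2.9% × 224/365 = €1,521.6658
Ivywick Borough, 29 November – 31 December 2026: 33 days → €85,500 × 1.35% × 33/365 = €104.3568
Total = €2,574.7212

€2,574.72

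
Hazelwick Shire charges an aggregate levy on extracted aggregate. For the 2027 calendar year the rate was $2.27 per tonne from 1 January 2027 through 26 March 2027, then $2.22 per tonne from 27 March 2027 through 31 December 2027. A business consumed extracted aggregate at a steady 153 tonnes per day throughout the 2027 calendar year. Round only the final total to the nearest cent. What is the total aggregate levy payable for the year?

1 January – 26 March 2027: 85 days × 153 tonnes/day = 13,005 tonnes at $2.27/tonne → $29,521.35
27 March – 31 December 2027: 280 days × 153 tonnes/day = 42,840 tonnes at $2.22/tonne → $95,104.80

$124,626.15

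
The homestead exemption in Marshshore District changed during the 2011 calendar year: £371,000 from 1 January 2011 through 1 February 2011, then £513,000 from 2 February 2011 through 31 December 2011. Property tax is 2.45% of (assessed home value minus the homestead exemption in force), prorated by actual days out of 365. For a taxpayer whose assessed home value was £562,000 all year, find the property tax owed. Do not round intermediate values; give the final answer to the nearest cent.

£1,505.51

1 January – 1 February 2011: 32 days, exemption £371,000 → (£562,000 − £371,000) × 2.45% × 32/365 = £410.2575
2 February – 31 December 2011: 333 days, exemption £513,000 → (£562,000 − £513,000) × 2.45% × 333/365 = £1,095.2507
Total = £1,505.5082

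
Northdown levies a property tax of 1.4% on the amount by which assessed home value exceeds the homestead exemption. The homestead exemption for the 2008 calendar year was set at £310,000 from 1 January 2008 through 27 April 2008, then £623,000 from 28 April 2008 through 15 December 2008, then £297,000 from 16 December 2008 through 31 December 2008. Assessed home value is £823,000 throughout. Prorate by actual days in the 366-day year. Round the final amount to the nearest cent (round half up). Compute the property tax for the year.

1 January – 27 April 2008: 118 days, exemption £310,000 → (£823,000 − £310,000) × 1.4% × 118/366 = £2,315.5082
28 April – 15 December 2008: 232 days, exemption £623,000 → (£823,000 − £623,000) × 1.4% × 232/366 = £1,774.8634
16 December – 31 December 2008: 16 days, exemption £297,000 → (£823,000 − £297,000) × 1.4% × 16/366 = £321.9235
Total = £4,412.2951

£4,412.30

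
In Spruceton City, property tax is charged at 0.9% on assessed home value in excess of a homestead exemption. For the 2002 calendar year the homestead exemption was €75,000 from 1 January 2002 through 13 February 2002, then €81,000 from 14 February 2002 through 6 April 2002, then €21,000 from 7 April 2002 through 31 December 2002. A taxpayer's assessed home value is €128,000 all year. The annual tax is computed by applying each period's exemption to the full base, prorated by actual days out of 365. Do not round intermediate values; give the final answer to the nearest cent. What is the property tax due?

1 January – 13 February 2002: 44 days, exemption €75,000 → (€128,000 − €75,000) × 0.9% × 44/365 = €57.5014
14 February – 6 April 2002: 52 days, exemption €81,000 → (€128,000 − €81,000) × 0.9% × 52/365 = €60.2630
7 April – 31 December 2002: 269 days, exemption €21,000 → (€128,000 − €21,000) × 0.9% × 269/365 = €709.7178
Total = €827.4822

€827.48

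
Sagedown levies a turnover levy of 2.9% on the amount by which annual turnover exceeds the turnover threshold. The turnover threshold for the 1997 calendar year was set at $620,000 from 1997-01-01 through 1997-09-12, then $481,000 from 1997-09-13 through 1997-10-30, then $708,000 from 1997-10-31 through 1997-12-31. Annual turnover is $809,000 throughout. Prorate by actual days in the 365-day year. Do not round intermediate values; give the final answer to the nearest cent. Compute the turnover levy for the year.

1997-01-01 to 1997-09-12: 255 days, exemption $620,000 → ($809,000 − $620,000) × 2.9% × 255/365 = $3,829.1918
1997-09-13 to 1997-10-30: 48 days, exemption $481,000 → ($809,000 − $481,000) × 2.9% × 48/365 = $1,250.8932
1997-10-31 to 1997-12-31: 62 days, exemption $708,000 → ($809,000 − $708,000) × 2.9% × 62/365 = $497.5288
Total = $5,577.6137

$5,577.61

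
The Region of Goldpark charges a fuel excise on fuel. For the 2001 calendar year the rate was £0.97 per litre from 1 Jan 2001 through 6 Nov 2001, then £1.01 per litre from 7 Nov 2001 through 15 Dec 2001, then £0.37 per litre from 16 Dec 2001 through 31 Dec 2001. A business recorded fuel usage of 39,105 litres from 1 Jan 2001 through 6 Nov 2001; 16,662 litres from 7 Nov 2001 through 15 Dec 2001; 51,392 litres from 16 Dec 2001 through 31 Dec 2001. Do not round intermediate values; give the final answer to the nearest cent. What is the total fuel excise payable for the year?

1 Jan – 6 Nov 2001: 39,105 litres at £0.97/litre → £37931.85
7 Nov – 15 Dec 2001: 16,662 litres at £1.01/litre → £16828.62
16 Dec – 31 Dec 2001: 51,392 litres at £0.37/litre → £19015.04

£73775.51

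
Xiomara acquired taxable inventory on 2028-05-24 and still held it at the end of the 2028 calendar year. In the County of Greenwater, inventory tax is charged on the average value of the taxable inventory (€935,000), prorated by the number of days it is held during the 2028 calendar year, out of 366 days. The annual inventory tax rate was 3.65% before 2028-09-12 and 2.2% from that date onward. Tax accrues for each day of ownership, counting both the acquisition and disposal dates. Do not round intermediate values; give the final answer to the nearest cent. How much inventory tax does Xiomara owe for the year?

€16,588.59

2028-05-24 to 2028-09-11: 111 days at 3.65% → €935,000 × 3.65% × 111/366 = €10,350.1434
2028-09-12 to 2028-12-31: 111 days at 2.2% → €935,000 × 2.2% × 111/366 = €6,238.4426
Total = €16,588.5861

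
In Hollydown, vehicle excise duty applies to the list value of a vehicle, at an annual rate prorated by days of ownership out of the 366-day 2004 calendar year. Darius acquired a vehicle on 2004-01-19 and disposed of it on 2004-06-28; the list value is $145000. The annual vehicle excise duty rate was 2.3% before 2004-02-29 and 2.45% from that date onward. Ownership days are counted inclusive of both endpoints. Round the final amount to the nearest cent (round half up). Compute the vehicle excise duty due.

2004-01-19 to 2004-02-28: 41 days at 2.3% → $145000 × 2.3% × 41/366 = $373.5929
2004-02-29 to 2004-06-28: 121 days at 2.45% → $145000 × 2.45% × 121/366 = $1174.4604
Total = $1548.0533

$1548.05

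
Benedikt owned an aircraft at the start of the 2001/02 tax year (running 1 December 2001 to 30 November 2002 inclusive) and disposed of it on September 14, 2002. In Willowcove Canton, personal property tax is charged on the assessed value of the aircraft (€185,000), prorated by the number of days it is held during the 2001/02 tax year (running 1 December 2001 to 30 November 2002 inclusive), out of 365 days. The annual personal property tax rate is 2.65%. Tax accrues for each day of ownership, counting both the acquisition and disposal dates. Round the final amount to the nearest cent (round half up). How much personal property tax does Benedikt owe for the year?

€3,868.27

Days held (December 1, 2001 – September 14, 2002): 288 out of 365
Tax = €185,000 × 2.65% × 288/365 = €3,868.2740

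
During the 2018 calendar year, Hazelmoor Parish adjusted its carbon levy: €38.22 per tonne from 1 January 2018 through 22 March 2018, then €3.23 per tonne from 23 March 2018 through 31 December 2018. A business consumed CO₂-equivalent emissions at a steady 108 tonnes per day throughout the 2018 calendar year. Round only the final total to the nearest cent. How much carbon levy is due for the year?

1 January – 22 March 2018: 81 days × 108 tonnes/day = 8,748 tonnes at €38.22/tonne → €334,348.56
23 March – 31 December 2018: 284 days × 108 tonnes/day = 30,672 tonnes at €3.23/tonne → €99,070.56

€433,419.12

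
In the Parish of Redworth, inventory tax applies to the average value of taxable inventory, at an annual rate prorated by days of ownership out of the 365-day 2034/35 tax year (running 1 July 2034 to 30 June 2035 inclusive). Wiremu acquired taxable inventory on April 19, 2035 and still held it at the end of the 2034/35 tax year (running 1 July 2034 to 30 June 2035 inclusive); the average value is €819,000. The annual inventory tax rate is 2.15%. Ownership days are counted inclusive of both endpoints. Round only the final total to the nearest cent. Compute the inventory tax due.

Days held (April 19 – June 30, 2035): 73 out of 365
Tax = €819,000 × 2.15% × 73/365 = €3,521.7000

€3,521.70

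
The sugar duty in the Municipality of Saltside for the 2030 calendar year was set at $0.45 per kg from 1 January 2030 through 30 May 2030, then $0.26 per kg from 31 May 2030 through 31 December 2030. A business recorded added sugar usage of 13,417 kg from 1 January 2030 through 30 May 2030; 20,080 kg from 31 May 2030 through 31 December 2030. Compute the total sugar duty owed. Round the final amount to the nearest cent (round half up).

$11,258.45

1 January – 30 May 2030: 13,417 kg at $0.45/kg → $6,037.65
31 May – 31 December 2030: 20,080 kg at $0.26/kg → $5,220.80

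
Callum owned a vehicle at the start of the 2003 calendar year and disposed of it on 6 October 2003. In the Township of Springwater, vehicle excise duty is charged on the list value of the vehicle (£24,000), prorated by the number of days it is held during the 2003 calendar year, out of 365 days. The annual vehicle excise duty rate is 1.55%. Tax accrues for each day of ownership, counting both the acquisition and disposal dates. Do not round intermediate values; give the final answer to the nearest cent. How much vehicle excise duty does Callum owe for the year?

£284.35

Days held (1 January – 6 October 2003): 279 out of 365
Tax = £24,000 × 1.55% × 279/365 = £284.3507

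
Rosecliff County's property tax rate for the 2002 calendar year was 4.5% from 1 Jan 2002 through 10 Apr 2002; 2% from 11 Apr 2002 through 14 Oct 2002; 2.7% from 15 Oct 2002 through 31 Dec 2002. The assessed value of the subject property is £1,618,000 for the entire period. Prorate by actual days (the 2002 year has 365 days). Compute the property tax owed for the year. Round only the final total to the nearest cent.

1 Jan – 10 Apr 2002: 100 days at 4.5% → £1,618,000 × 4.5% × 100/365 = £19,947.9452
11 Apr – 14 Oct 2002: 187 days at 2% → £1,618,000 × 2% × 187/365 = £16,578.9589
15 Oct – 31 Dec 2002: 78 days at 2.7% → £1,618,000 × 2.7% × 78/365 = £9,335.6384
Total = £45,862.5425

£45,862.54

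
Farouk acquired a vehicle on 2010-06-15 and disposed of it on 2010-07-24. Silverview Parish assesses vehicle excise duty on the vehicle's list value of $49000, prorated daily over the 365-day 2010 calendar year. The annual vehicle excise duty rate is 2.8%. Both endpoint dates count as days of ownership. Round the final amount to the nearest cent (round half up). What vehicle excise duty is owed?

$150.36

Days held (2010-06-15 to 2010-07-24): 40 out of 365
Tax = $49000 × 2.8% × 40/365 = $150.3562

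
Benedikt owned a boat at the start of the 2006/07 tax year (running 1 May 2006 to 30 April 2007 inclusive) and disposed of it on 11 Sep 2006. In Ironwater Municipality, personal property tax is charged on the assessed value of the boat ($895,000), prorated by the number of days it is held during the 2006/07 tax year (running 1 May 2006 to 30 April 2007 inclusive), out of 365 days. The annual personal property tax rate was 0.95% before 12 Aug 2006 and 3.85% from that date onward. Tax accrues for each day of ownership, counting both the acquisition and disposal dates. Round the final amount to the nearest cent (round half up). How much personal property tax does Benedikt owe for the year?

$5,325.86

1 May – 11 Aug 2006: 103 days at 0.95% → $895,000 × 0.95% × 103/365 = $2,399.3356
12 Aug – 11 Sep 2006: 31 days at 3.85% → $895,000 × 3.85% × 31/365 = $2,926.5274
Total = $5,325.8630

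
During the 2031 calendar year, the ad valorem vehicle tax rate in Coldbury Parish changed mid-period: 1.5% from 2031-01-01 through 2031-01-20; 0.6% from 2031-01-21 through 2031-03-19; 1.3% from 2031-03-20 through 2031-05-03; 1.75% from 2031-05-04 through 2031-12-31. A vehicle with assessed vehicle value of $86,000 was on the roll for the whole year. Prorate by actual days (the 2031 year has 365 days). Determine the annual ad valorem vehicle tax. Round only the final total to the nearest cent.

2031-01-01 to 2031-01-20: 20 days at 1.5% → $86,000 × 1.5% × 20/365 = $70.6849
2031-01-21 to 2031-03-19: 58 days at 0.6% → $86,000 × 0.6% × 58/365 = $81.9945
2031-03-20 to 2031-05-03: 45 days at 1.3% → $86,000 × 1.3% × 45/365 = $137.8356
2031-05-04 to 2031-12-31: 242 days at 1.75% → $86,000 × 1.75% × 242/365 = $997.8356
Total = $1,288.3507

$1,288.35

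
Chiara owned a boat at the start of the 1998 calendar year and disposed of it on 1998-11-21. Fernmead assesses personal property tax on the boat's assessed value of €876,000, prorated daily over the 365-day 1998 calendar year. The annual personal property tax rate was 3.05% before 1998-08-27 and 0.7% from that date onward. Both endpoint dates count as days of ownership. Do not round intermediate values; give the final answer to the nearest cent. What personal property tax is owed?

1998-01-01 to 1998-08-26: 238 days at 3.05% → €876,000 × 3.05% × 238/365 = €17,421.6000
1998-08-27 to 1998-11-21: 87 days at 0.7% → €876,000 × 0.7% × 87/365 = €1,461.6000
Total = €18,883.2000

€18,883.20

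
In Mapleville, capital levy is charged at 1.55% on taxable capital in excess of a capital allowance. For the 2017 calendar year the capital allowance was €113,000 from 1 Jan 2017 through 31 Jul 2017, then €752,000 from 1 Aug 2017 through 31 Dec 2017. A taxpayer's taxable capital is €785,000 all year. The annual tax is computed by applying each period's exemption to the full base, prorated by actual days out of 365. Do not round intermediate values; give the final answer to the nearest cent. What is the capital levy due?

€6,264.25

1 Jan – 31 Jul 2017: 212 days, exemption €113,000 → (€785,000 − €113,000) × 1.55% × 212/365 = €6,049.8411
1 Aug – 31 Dec 2017: 153 days, exemption €752,000 → (€785,000 − €752,000) × 1.55% × 153/365 = €214.4096
Total = €6,264.2507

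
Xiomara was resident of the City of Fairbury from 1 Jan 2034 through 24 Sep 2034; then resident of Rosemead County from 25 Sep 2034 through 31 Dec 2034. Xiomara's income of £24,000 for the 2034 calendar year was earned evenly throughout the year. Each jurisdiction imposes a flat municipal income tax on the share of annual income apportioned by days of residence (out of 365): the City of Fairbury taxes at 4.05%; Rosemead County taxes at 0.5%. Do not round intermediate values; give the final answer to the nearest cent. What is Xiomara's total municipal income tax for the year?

The City of Fairbury, 1 Jan – 24 Sep 2034: 267 days → £24,000 × 4.05% × 267/365 = £711.0247
Rosemead County, 25 Sep – 31 Dec 2034: 98 days → £24,000 × 0.5% × 98/365 = £32.2192
Total = £743.2438

£743.24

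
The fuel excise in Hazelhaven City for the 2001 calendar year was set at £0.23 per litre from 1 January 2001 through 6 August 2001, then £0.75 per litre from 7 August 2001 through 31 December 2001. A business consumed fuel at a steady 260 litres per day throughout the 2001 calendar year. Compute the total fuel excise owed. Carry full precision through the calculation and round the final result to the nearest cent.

£41701.40

1 January – 6 August 2001: 218 days × 260 litres/day = 56,680 litres at £0.23/litre → £13036.40
7 August – 31 December 2001: 147 days × 260 litres/day = 38,220 litres at £0.75/litre → £28665.00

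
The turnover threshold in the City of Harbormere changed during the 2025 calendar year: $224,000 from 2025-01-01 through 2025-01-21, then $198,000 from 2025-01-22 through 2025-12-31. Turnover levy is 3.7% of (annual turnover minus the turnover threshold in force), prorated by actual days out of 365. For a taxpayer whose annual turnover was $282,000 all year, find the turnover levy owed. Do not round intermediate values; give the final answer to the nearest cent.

2025-01-01 to 2025-01-21: 21 days, exemption $224,000 → ($282,000 − $224,000) × 3.7% × 21/365 = $123.4685
2025-01-22 to 2025-12-31: 344 days, exemption $198,000 → ($282,000 − $198,000) × 3.7% × 344/365 = $2,929.1836
Total = $3,052.6521

$3,052.65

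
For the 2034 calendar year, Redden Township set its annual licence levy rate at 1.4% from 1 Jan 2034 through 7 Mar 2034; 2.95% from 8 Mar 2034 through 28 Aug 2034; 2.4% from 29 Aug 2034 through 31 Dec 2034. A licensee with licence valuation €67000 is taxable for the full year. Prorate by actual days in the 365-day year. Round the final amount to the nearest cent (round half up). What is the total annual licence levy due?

1 Jan – 7 Mar 2034: 66 days at 1.4% → €67000 × 1.4% × 66/365 = €169.6110
8 Mar – 28 Aug 2034: 174 days at 2.95% → €67000 × 2.95% × 174/365 = €942.2219
29 Aug – 31 Dec 2034: 125 days at 2.4% → €67000 × 2.4% × 125/365 = €550.6849
Total = €1662.5178

€1662.52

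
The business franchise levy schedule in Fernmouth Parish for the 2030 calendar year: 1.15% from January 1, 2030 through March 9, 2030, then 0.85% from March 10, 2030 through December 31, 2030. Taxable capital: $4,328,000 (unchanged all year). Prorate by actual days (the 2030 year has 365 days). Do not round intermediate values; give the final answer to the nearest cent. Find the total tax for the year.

January 1 – March 9, 2030: 68 days at 1.15% → $4,328,000 × 1.15% × 68/365 = $9,272.5918
March 10 – December 31, 2030: 297 days at 0.85% → $4,328,000 × 0.85% × 297/365 = $29,934.3452
Total = $39,206.9370

$39,206.94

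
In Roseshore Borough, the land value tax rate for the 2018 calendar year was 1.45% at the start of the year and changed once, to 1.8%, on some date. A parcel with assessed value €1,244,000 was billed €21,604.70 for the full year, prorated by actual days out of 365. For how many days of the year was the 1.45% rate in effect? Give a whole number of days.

66 days

Let d = days at the first rate; then 365 − d days at the second rate.
€1,244,000 × [1.45%·d + 1.8%·(365−d)] / 365 = €21,604.70
Solving gives d = 66, so the new rate took effect on 8 Mar 2018.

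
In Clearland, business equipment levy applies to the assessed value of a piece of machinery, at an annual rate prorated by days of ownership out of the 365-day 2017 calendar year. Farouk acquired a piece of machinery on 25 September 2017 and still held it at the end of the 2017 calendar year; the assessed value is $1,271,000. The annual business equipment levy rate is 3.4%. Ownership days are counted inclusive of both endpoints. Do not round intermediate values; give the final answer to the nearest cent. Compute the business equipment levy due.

$11,602.66

Days held (25 September – 31 December 2017): 98 out of 365
Tax = $1,271,000 × 3.4% × 98/365 = $11,602.6630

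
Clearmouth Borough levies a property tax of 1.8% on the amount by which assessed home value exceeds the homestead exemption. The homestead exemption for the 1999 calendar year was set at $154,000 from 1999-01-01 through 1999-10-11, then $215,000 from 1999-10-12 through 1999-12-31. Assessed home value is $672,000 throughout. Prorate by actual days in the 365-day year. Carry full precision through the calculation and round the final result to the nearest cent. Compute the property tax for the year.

$9,080.33

1999-01-01 to 1999-10-11: 284 days, exemption $154,000 → ($672,000 − $154,000) × 1.8% × 284/365 = $7,254.8384
1999-10-12 to 1999-12-31: 81 days, exemption $215,000 → ($672,000 − $215,000) × 1.8% × 81/365 = $1,825.4959
Total = $9,080.3342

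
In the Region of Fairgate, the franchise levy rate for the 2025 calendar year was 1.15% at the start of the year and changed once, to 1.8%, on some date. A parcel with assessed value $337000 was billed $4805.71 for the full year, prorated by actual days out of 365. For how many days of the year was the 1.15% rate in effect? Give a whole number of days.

210 days

Let d = days at the first rate; then 365 − d days at the second rate.
$337000 × [1.15%·d + 1.8%·(365−d)] / 365 = $4805.71
Solving gives d = 210, so the new rate took effect on 30 Jul 2025.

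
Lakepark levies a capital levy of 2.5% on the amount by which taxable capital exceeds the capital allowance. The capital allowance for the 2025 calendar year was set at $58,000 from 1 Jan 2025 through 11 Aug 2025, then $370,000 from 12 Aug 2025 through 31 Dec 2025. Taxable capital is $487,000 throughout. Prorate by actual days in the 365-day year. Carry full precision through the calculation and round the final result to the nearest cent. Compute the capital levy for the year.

1 Jan – 11 Aug 2025: 223 days, exemption $58,000 → ($487,000 − $58,000) × 2.5% × 223/365 = $6,552.5342
12 Aug – 31 Dec 2025: 142 days, exemption $370,000 → ($487,000 − $370,000) × 2.5% × 142/365 = $1,137.9452
Total = $7,690.4795

$7,690.48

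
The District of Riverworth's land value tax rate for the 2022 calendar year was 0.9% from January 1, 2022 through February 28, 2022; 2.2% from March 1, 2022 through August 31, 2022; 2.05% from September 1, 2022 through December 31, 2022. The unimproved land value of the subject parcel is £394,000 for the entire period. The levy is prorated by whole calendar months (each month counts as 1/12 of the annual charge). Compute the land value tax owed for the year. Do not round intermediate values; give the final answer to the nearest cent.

£7,617.33

January 1 – February 28, 2022: 2 months at 0.9% → £394,000 × 0.9% × 2/12 = £591.0000
March 1 – August 31, 2022: 6 months at 2.2% → £394,000 × 2.2% × 6/12 = £4,334.0000
September 1 – December 31, 2022: 4 months at 2.05% → £394,000 × 2.05% × 4/12 = £2,692.3333
Total = £7,617.3333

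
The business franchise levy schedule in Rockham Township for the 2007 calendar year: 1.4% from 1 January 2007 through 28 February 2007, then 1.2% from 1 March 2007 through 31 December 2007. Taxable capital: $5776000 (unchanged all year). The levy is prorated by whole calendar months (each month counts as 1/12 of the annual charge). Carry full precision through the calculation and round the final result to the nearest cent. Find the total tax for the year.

$71237.33

1 January – 28 February 2007: 2 months at 1.4% → $5776000 × 1.4% × 2/12 = $13477.3333
1 March – 31 December 2007: 10 months at 1.2% → $5776000 × 1.2% × 10/12 = $57760.0000
Total = $71237.3333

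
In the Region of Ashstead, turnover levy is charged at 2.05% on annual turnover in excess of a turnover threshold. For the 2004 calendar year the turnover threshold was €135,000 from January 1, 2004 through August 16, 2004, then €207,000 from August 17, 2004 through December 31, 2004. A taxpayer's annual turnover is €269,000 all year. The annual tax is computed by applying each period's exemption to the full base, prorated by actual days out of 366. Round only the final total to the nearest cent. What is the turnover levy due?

January 1 – August 16, 2004: 229 days, exemption €135,000 → (€269,000 − €135,000) × 2.05% × 229/366 = €1,718.7514
August 17 – December 31, 2004: 137 days, exemption €207,000 → (€269,000 − €207,000) × 2.05% × 137/366 = €475.7568
Total = €2,194.5082

€2,194.51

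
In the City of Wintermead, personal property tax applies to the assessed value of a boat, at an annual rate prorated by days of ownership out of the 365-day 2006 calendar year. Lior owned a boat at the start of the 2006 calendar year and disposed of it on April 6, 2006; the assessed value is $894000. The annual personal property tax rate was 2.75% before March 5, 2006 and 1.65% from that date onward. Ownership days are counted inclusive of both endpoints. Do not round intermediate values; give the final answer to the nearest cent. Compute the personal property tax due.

January 1 – March 4, 2006: 63 days at 2.75% → $894000 × 2.75% × 63/365 = $4243.4384
March 5 – April 6, 2006: 33 days at 1.65% → $894000 × 1.65% × 33/365 = $1333.6521
Total = $5577.0904

$5577.09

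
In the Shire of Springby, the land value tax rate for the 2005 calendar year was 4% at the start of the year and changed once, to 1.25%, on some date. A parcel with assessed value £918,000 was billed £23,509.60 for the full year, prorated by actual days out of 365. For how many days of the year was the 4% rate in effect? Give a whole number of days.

174 days

Let d = days at the first rate; then 365 − d days at the second rate.
£918,000 × [4%·d + 1.25%·(365−d)] / 365 = £23,509.60
Solving gives d = 174, so the new rate took effect on June 24, 2005.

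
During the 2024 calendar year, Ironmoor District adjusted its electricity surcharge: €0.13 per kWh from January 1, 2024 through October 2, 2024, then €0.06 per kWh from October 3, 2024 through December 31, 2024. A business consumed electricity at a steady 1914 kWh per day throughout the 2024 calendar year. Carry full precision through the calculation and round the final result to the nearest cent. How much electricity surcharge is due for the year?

€79009.92

January 1 – October 2, 2024: 276 days × 1914 kWh/day = 528,264 kWh at €0.13/kWh → €68674.32
October 3 – December 31, 2024: 90 days × 1914 kWh/day = 172,260 kWh at €0.06/kWh → €10335.60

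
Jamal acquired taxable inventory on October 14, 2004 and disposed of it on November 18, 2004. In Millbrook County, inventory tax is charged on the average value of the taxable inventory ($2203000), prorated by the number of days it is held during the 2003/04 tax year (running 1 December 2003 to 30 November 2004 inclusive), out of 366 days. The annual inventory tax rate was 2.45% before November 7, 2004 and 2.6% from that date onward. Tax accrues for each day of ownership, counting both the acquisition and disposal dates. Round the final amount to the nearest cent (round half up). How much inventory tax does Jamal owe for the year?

October 14 – November 6, 2004: 24 days at 2.45% → $2203000 × 2.45% × 24/366 = $3539.2459
November 7 – November 18, 2004: 12 days at 2.6% → $2203000 × 2.6% × 12/366 = $1877.9672
Total = $5417.2131

$5417.21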